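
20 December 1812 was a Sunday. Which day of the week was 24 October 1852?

Sunday

From December 20, 1812 to December 20, 1851: 39 years, of which 9 contain a Feb 29 — 30×365 + 9×366 = 14244 days.
December 1851: 31 − 20 = 11 days remain.
Then 9 full months totalling 274 days.
October 1–24, 1852: 24 days.
Residual: 309 days.
Total: 14553 days.
14553 is a multiple of 7, so 24 October 1852 falls on the same weekday: Sunday.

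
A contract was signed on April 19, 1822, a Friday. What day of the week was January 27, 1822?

Sunday

Count forward from the earlier date (January 27, 1822) to the later (April 19, 1822):
January 1822: 31 − 27 = 4 days remain.
Then February 1822 (28), March (31): 28 + 31 = 59 days.
April 1–19, 1822: 19 days.
Total: 4 + 59 + 19 = 82 days.
82 mod 7 = 5, so 5 days before Friday is Sunday.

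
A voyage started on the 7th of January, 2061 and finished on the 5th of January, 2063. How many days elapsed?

728

January 2061: 31 − 7 = 24 days remain.
Then 23 full months totalling 699 days.
January 1–5, 2063: 5 days.
Total: 24 + 699 + 5 = 728 days.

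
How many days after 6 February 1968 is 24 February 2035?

24490

From February 6, 1968 to February 6, 2035: 67 years, of which 17 contain a Feb 29 — 50×365 + 17×366 = 24472 days.
(2000 is a leap year (divisible by 400).)
Within February 2035: 24 − 6 = 18 days.
Total: 24490 days.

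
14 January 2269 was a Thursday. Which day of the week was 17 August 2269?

Tuesday

January 2269: 31 − 14 = 17 days remain.
Then February 2269 (28), March (31), April (30), May (31), June (30), July (31): 28 + 31 + 30 + 31 + 30 + 31 = 181 days.
August 1–17, 2269: 17 days.
Total: 17 + 181 + 17 = 215 days.
215 mod 7 = 5, so 5 days after Thursday is Tuesday.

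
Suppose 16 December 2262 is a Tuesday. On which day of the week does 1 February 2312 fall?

Thursday

Day-of-year of December 16, 2262: 350.
Day-of-year of February 1, 2312: 32.
2262 has 365 days, so 365 − 350 = 15 days remain in 2262.
Full years 2263–2311: 38 common + 11 leap = 38×365 + 11×366 = 17896 days.
Total: 15 + 17896 + 32 = 17943 days.
17943 mod 7 = 2, so 2 days after Tuesday is Thursday.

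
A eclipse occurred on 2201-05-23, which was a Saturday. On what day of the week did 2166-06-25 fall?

Wednesday

Count forward from the earlier date (June 25, 2166) to the later (May 23, 2201):
From June 25, 2166 to June 25, 2200: 34 years, of which 8 contain a Feb 29 — 26×365 + 8×366 = 12418 days.
(2200 is not a leap year (divisible by 100 but not 400).)
June 2200: 30 − 25 = 5 days remain.
Then 10 full months totalling 304 days.
May 1–23, 2201: 23 days.
Residual: 332 days.
Total: 12750 days.
12750 mod 7 = 3, so 3 days before Saturday is Wednesday.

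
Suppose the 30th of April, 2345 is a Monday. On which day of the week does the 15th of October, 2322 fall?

Sunday

Count forward from the earlier date (October 15, 2322) to the later (April 30, 2345):
From October 15, 2322 to October 15, 2344: 22 years, of which 6 contain a Feb 29 — 16×365 + 6×366 = 8036 days.
October 2344: 31 − 15 = 16 days remain.
Then November (30), December (31), January (31), February 2345 (28), March (31): 30 + 31 + 31 + 28 + 31 = 151 days.
April 1–30, 2345: 30 days.
Residual: 197 days.
Total: 8233 days.
8233 mod 7 = 1, so 1 day before Monday is Sunday.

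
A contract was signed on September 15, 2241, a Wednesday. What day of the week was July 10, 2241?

Count forward from the earlier date (July 10, 2241) to the later (September 15, 2241):
July 2241: 31 − 10 = 21 days remain.
Then August (31): 31 days.
September 1–15, 2241: 15 days.
Total: 21 + 31 + 15 = 67 days.
67 mod 7 = 4, so 4 days before Wednesday is Saturday.

Saturday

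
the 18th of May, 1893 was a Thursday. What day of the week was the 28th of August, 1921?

Sunday

Day-of-year of May 18, 1893: 138.
Day-of-year of August 28, 1921: 240.
1893 has 365 days, so 365 − 138 = 227 days remain in 1893.
Full years 1894–1920: 21 common + 6 leap = 21×365 + 6×366 = 9861 days.
Total: 227 + 9861 + 240 = 10328 days.
10328 mod 7 = 3, so 3 days after Thursday is Sunday.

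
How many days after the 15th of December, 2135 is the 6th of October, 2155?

7235

From December 15, 2135 to December 15, 2154: 19 years, of which 5 contain a Feb 29 — 14×365 + 5×366 = 6940 days.
December 2154: 31 − 15 = 16 days remain.
Then 9 full months totalling 273 days.
October 1–6, 2155: 6 days.
Residual: 295 days.
Total: 7235 days.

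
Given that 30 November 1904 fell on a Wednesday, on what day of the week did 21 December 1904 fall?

Wednesday

November 1904: 30 − 30 = 0 days remain.
December 1–21, 1904: 21 days.
Total: 0 + 21 = 21 days.
21 is a multiple of 7, so 21 December 1904 falls on the same weekday: Wednesday.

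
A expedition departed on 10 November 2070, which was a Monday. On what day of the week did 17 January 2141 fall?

Tuesday

Day-of-year of November 10, 2070: 314.
Day-of-year of January 17, 2141: 17.
2070 has 365 days, so 365 − 314 = 51 days remain in 2070.
Full years 2071–2140: 53 common + 17 leap = 53×365 + 17×366 = 25567 days.
Total: 51 + 25567 + 17 = 25635 days.
25635 mod 7 = 1, so 1 day after Monday is Tuesday.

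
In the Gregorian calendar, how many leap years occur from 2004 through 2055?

13

Years divisible by 4: 2004, 2008, …, 2052 — 13 in all.
No century exceptions apply. Count: 13.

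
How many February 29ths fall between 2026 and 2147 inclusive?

Years divisible by 4: 2028, 2032, …, 2144 — 30 in all.
Of these, 2100 is divisible by 100 but not 400, so not leap.
Leap years: 30 − 1 = 29.

29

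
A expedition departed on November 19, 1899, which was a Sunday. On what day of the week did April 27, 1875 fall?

Count forward from the earlier date (April 27, 1875) to the later (November 19, 1899):
From April 27, 1875 to April 27, 1899: 24 years, of which 6 contain a Feb 29 — 18×365 + 6×366 = 8766 days.
April 1899: 30 − 27 = 3 days remain.
Then May (31), June (30), July (31), August (31), September (30), October (31): 31 + 30 + 31 + 31 + 30 + 31 = 184 days.
November 1–19, 1899: 19 days.
Residual: 206 days.
Total: 8972 days.
8972 mod 7 = 5, so 5 days before Sunday is Tuesday.

Tuesday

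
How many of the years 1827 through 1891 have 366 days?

Years divisible by 4: 1828, 1832, …, 1888 — 16 in all.
No century exceptions apply. Count: 16.

16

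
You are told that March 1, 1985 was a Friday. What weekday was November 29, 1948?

Monday

Count forward from the earlier date (November 29, 1948) to the later (March 1, 1985):
From November 29, 1948 to November 29, 1984: 36 years, of which 9 contain a Feb 29 — 27×365 + 9×366 = 13149 days.
November 1984: 30 − 29 = 1 day remains.
Then December (31), January (31), February 1985 (28): 31 + 31 + 28 = 90 days.
March 1, 1985: 1 day.
Residual: 92 days.
Total: 13241 days.
13241 mod 7 = 4, so 4 days before Friday is Monday.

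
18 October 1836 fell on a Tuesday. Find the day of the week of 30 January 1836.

Saturday

Count forward from the earlier date (January 30, 1836) to the later (October 18, 1836):
January 1836: 31 − 30 = 1 day remains.
Then February 1836 (29), March (31), April (30), May (31), June (30), July (31), August (31), September (30): 29 + 31 + 30 + 31 + 30 + 31 + 31 + 30 = 243 days.
October 1–18, 1836: 18 days.
Total: 1 + 243 + 18 = 262 days.
262 mod 7 = 3, so 3 days before Tuesday is Saturday.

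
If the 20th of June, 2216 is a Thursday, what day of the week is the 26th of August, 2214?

Friday

Count forward from the earlier date (August 26, 2214) to the later (June 20, 2216):
August 26, 2214 → August 26, 2215: 365 days.
August 2215: 31 − 26 = 5 days remain.
Then 9 full months totalling 274 days.
June 1–20, 2216: 20 days.
Residual: 299 days.
Total: 664 days.
664 mod 7 = 6, so 6 days before Thursday is Friday.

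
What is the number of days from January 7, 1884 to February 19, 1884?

43

January 1884: 31 − 7 = 24 days remain.
February 1–19, 1884: 19 days (1884 is a leap year).
Total: 24 + 19 = 43 days.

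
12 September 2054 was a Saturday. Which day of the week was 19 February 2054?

Thursday

Count forward from the earlier date (February 19, 2054) to the later (September 12, 2054):
February 2054: 28 − 19 = 9 days remain (2054 is not a leap year, so February has 28 days).
Then March (31), April (30), May (31), June (30), July (31), August (31): 31 + 30 + 31 + 30 + 31 + 31 = 184 days.
September 1–12, 2054: 12 days.
Total: 9 + 184 + 12 = 205 days.
205 mod 7 = 2, so 2 days before Saturday is Thursday.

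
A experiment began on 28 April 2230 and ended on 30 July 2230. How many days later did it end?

April 2230: 30 − 28 = 2 days remain.
Then May (31), June (30): 31 + 30 = 61 days.
July 1–30, 2230: 30 days.
Total: 2 + 61 + 30 = 93 days.

93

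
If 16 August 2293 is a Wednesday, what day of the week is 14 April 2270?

Count forward from the earlier date (April 14, 2270) to the later (August 16, 2293):
Day-of-year of April 14, 2270: 104.
Day-of-year of August 16, 2293: 228.
2270 has 365 days, so 365 − 104 = 261 days remain in 2270.
Full years 2271–2292: 16 common + 6 leap = 16×365 + 6×366 = 8036 days.
Total: 261 + 8036 + 228 = 8525 days.
8525 mod 7 = 6, so 6 days before Wednesday is Thursday.

Thursday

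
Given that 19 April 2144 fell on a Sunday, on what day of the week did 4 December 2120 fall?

Wednesday

Count forward from the earlier date (December 4, 2120) to the later (April 19, 2144):
Day-of-year of December 4, 2120: 339.
Day-of-year of April 19, 2144: 110.
2120 has 366 days, so 366 − 339 = 27 days remain in 2120.
Full years 2121–2143: 18 common + 5 leap = 18×365 + 5×366 = 8400 days.
Total: 27 + 8400 + 110 = 8537 days.
8537 mod 7 = 4, so 4 days before Sunday is Wednesday.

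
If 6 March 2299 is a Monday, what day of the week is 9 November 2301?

Day-of-year of March 6, 2299: 65.
Day-of-year of November 9, 2301: 313.
2299 has 365 days, so 365 − 65 = 300 days remain in 2299.
Full years: 2300: 365. Sum = 365.
Total: 300 + 365 + 313 = 978 days.
978 mod 7 = 5, so 5 days after Monday is Saturday.

Saturday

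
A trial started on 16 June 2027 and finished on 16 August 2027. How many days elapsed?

61

June 2027: 30 − 16 = 14 days remain.
Then July (31): 31 days.
August 1–16, 2027: 16 days.
Total: 14 + 31 + 16 = 61 days.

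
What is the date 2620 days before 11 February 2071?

10 December 2063

Count 2620 days before February 11, 2071:
Day-of-year of December 10, 2063: 344.
Day-of-year of February 11, 2071: 42.
2063 has 365 days, so 365 − 344 = 21 days remain in 2063.
Full years 2064–2070: 5 common + 2 leap = 5×365 + 2×366 = 2557 days.
Total: 21 + 2557 + 42 = 2620 days.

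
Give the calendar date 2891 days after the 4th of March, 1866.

the 1st of February, 1874

Count 2891 days after March 4, 1866:
From March 4, 1866 to March 4, 1873: 7 years, of which 2 contain a Feb 29 — 5×365 + 2×366 = 2557 days.
March 1873: 31 − 4 = 27 days remain.
Then 10 full months totalling 306 days.
February 1, 1874: 1 day (1874 is not a leap year).
Residual: 334 days.
Total: 2891 days.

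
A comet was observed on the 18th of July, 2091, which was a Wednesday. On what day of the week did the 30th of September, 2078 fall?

Friday

Count forward from the earlier date (September 30, 2078) to the later (July 18, 2091):
Day-of-year of September 30, 2078: 273.
Day-of-year of July 18, 2091: 199.
2078 has 365 days, so 365 − 273 = 92 days remain in 2078.
Full years 2079–2090: 9 common + 3 leap = 9×365 + 3×366 = 4383 days.
Total: 92 + 4383 + 199 = 4674 days.
4674 mod 7 = 5, so 5 days before Wednesday is Friday.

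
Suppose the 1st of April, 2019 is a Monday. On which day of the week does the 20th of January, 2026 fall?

Tuesday

Day-of-year of April 1, 2019: 91.
Day-of-year of January 20, 2026: 20.
2019 has 365 days, so 365 − 91 = 274 days remain in 2019.
Full years: 2020: 366; 2021: 365; 2022: 365; 2023: 365; 2024: 366; 2025: 365. Sum = 2192.
Total: 274 + 2192 + 20 = 2486 days.
2486 mod 7 = 1, so 1 day after Monday is Tuesday.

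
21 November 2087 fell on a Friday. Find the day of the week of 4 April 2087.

Friday

Count forward from the earlier date (April 4, 2087) to the later (November 21, 2087):
April 2087: 30 − 4 = 26 days remain.
Then May (31), June (30), July (31), August (31), September (30), October (31): 31 + 30 + 31 + 31 + 30 + 31 = 184 days.
November 1–21, 2087: 21 days.
Total: 26 + 184 + 21 = 231 days.
231 is a multiple of 7, so 4 April 2087 falls on the same weekday: Friday.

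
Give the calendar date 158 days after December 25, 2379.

May 31, 2380

Count 158 days after December 25, 2379:
December 2379: 31 − 25 = 6 days remain.
Then January (31), February 2380 (29), March (31), April (30): 31 + 29 + 31 + 30 = 121 days.
May 1–31, 2380: 31 days.
Total: 6 + 121 + 31 = 158 days.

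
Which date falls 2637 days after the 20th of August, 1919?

the 8th of November, 1926

Count 2637 days after August 20, 1919:
Day-of-year of August 20, 1919: 232.
Day-of-year of November 8, 1926: 312.
1919 has 365 days, so 365 − 232 = 133 days remain in 1919.
Full years: 1920: 366; 1921: 365; 1922: 365; 1923: 365; 1924: 366; 1925: 365. Sum = 2192.
Total: 133 + 2192 + 312 = 2637 days.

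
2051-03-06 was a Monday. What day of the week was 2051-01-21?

Saturday

Count forward from the earlier date (January 21, 2051) to the later (March 6, 2051):
January 2051: 31 − 21 = 10 days remain.
Then February 2051 (28): 28 days.
March 1–6, 2051: 6 days.
Total: 10 + 28 + 6 = 44 days.
44 mod 7 = 2, so 2 days before Monday is Saturday.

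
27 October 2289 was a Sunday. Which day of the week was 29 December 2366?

Thursday

Day-of-year of October 27, 2289: 300.
Day-of-year of December 29, 2366: 363.
2289 has 365 days, so 365 − 300 = 65 days remain in 2289.
Full years 2290–2365: 58 common + 18 leap = 58×365 + 18×366 = 27758 days.
Total: 65 + 27758 + 363 = 28186 days.
28186 mod 7 = 4, so 4 days after Sunday is Thursday.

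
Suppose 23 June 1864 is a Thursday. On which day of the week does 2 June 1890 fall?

Day-of-year of June 23, 1864: 175.
Day-of-year of June 2, 1890: 153.
1864 has 366 days, so 366 − 175 = 191 days remain in 1864.
Full years 1865–1889: 19 common + 6 leap = 19×365 + 6×366 = 9131 days.
Total: 191 + 9131 + 153 = 9475 days.
9475 mod 7 = 4, so 4 days after Thursday is Monday.

Monday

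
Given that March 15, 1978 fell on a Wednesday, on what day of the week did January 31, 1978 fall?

Count forward from the earlier date (January 31, 1978) to the later (March 15, 1978):
January 1978: 31 − 31 = 0 days remain.
Then February 1978 (28): 28 days.
March 1–15, 1978: 15 days.
Total: 0 + 28 + 15 = 43 days.
43 mod 7 = 1, so 1 day before Wednesday is Tuesday.

Tuesday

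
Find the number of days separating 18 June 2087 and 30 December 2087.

June 2087: 30 − 18 = 12 days remain.
Then July (31), August (31), September (30), October (31), November (30): 31 + 31 + 30 + 31 + 30 = 153 days.
December 1–30, 2087: 30 days.
Total: 12 + 153 + 30 = 195 days.

195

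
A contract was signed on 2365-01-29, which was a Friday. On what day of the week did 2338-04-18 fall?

Monday

Count forward from the earlier date (April 18, 2338) to the later (January 29, 2365):
Day-of-year of April 18, 2338: 108.
Day-of-year of January 29, 2365: 29.
2338 has 365 days, so 365 − 108 = 257 days remain in 2338.
Full years 2339–2364: 19 common + 7 leap = 19×365 + 7×366 = 9497 days.
Total: 257 + 9497 + 29 = 9783 days.
9783 mod 7 = 4, so 4 days before Friday is Monday.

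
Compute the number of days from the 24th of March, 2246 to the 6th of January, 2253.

Day-of-year of March 24, 2246: 83.
Day-of-year of January 6, 2253: 6.
2246 has 365 days, so 365 − 83 = 282 days remain in 2246.
Full years: 2247: 365; 2248: 366; 2249: 365; 2250: 365; 2251: 365; 2252: 366. Sum = 2192.
Total: 282 + 2192 + 6 = 2480 days.

2480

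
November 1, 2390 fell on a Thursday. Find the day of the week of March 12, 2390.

Count forward from the earlier date (March 12, 2390) to the later (November 1, 2390):
March 2390: 31 − 12 = 19 days remain.
Then April (30), May (31), June (30), July (31), August (31), September (30), October (31): 30 + 31 + 30 + 31 + 31 + 30 + 31 = 214 days.
November 1, 2390: 1 day.
Total: 19 + 214 + 1 = 234 days.
234 mod 7 = 3, so 3 days before Thursday is Monday.

Monday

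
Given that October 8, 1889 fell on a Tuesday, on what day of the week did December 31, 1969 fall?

Wednesday

Day-of-year of October 8, 1889: 281.
Day-of-year of December 31, 1969: 365.
1889 has 365 days, so 365 − 281 = 84 days remain in 1889.
Full years 1890–1968: 60 common + 19 leap = 60×365 + 19×366 = 28854 days.
Total: 84 + 28854 + 365 = 29303 days.
29303 mod 7 = 1, so 1 day after Tuesday is Wednesday.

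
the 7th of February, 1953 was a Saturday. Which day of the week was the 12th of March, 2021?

Friday

From February 7, 1953 to February 7, 2021: 68 years, of which 17 contain a Feb 29 — 51×365 + 17×366 = 24837 days.
(2000 is a leap year (divisible by 400).)
February 2021: 28 − 7 = 21 days remain (2021 is not a leap year, so February has 28 days).
March 1–12, 2021: 12 days.
Residual: 33 days.
Total: 24870 days.
24870 mod 7 = 6, so 6 days after Saturday is Friday.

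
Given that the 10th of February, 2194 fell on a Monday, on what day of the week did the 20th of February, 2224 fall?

Friday

Day-of-year of February 10, 2194: 41.
Day-of-year of February 20, 2224: 51.
2194 has 365 days, so 365 − 41 = 324 days remain in 2194.
Full years 2195–2223: 23 common + 6 leap = 23×365 + 6×366 = 10591 days.
Total: 324 + 10591 + 51 = 10966 days.
10966 mod 7 = 4, so 4 days after Monday is Friday.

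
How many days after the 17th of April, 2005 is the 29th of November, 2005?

226

April 2005: 30 − 17 = 13 days remain.
Then May (31), June (30), July (31), August (31), September (30), October (31): 31 + 30 + 31 + 31 + 30 + 31 = 184 days.
November 1–29, 2005: 29 days.
Total: 13 + 184 + 29 = 226 days.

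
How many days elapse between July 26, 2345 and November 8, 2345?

105

July 2345: 31 − 26 = 5 days remain.
Then August (31), September (30), October (31): 31 + 30 + 31 = 92 days.
November 1–8, 2345: 8 days.
Total: 5 + 92 + 8 = 105 days.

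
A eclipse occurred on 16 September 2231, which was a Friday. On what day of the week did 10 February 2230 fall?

Count forward from the earlier date (February 10, 2230) to the later (September 16, 2231):
February 10, 2230 → February 10, 2231: 365 days.
February 2231: 28 − 10 = 18 days remain (2231 is not a leap year, so February has 28 days).
Then March (31), April (30), May (31), June (30), July (31), August (31): 31 + 30 + 31 + 30 + 31 + 31 = 184 days.
September 1–16, 2231: 16 days.
Residual: 218 days.
Total: 583 days.
583 mod 7 = 2, so 2 days before Friday is Wednesday.

Wednesday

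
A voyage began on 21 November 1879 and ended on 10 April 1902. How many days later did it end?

Day-of-year of November 21, 1879: 325.
Day-of-year of April 10, 1902: 100.
1879 has 365 days, so 365 − 325 = 40 days remain in 1879.
Full years 1880–1901: 17 common + 5 leap = 17×365 + 5×366 = 8035 days.
Total: 40 + 8035 + 100 = 8175 days.

8175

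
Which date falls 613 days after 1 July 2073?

6 March 2075

Count 613 days after July 1, 2073:
July 1, 2073 → July 1, 2074: 365 days.
July 2074: 31 − 1 = 30 days remain.
Then August (31), September (30), October (31), November (30), December (31), January (31), February 2075 (28): 31 + 30 + 31 + 30 + 31 + 31 + 28 = 212 days.
March 1–6, 2075: 6 days.
Residual: 248 days.
Total: 613 days.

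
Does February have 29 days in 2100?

2100 is not a leap year (divisible by 100 but not 400).

No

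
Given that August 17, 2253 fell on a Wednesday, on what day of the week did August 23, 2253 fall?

Within August 2253: 23 − 17 = 6 days.
6 mod 7 = 6, so 6 days after Wednesday is Tuesday.

Tuesday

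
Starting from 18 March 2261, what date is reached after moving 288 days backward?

3 June 2260

Count 288 days before March 18, 2261:
June 2260: 30 − 3 = 27 days remain.
Then July (31), August (31), September (30), October (31), November (30), December (31), January (31), February 2261 (28): 31 + 31 + 30 + 31 + 30 + 31 + 31 + 28 = 243 days.
March 1–18, 2261: 18 days.
Total: 27 + 243 + 18 = 288 days.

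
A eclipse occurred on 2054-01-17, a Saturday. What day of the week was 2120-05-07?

From January 17, 2054 to January 17, 2120: 66 years, of which 15 contain a Feb 29 — 51×365 + 15×366 = 24105 days.
(2100 is not a leap year (divisible by 100 but not 400).)
January 2120: 31 − 17 = 14 days remain.
Then February 2120 (29), March (31), April (30): 29 + 31 + 30 = 90 days.
May 1–7, 2120: 7 days.
Residual: 111 days.
Total: 24216 days.
24216 mod 7 = 3, so 3 days after Saturday is Tuesday.

Tuesday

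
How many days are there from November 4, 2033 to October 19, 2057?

From November 4, 2033 to November 4, 2056: 23 years, of which 6 contain a Feb 29 — 17×365 + 6×366 = 8401 days.
November 2056: 30 − 4 = 26 days remain.
Then 10 full months totalling 304 days.
October 1–19, 2057: 19 days.
Residual: 349 days.
Total: 8750 days.

8750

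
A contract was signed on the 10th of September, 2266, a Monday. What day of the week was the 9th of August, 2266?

Thursday

Count forward from the earlier date (August 9, 2266) to the later (September 10, 2266):
August 2266: 31 − 9 = 22 days remain.
September 1–10, 2266: 10 days.
Total: 22 + 10 = 32 days.
32 mod 7 = 4, so 4 days before Monday is Thursday.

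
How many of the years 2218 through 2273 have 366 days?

Years divisible by 4: 2220, 2224, …, 2272 — 14 in all.
No century exceptions apply. Count: 14.

14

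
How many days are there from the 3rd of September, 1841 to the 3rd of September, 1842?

Day-of-year of September 3, 1841: 246.
Day-of-year of September 3, 1842: 246.
1841 has 365 days, so 365 − 246 = 119 days remain in 1841.
Total: 119 + 246 = 365 days.

365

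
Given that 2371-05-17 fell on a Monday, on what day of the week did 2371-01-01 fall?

Friday

Count forward from the earlier date (January 1, 2371) to the later (May 17, 2371):
January 2371: 31 − 1 = 30 days remain.
Then February 2371 (28), March (31), April (30): 28 + 31 + 30 = 89 days.
May 1–17, 2371: 17 days.
Total: 30 + 89 + 17 = 136 days.
136 mod 7 = 3, so 3 days before Monday is Friday.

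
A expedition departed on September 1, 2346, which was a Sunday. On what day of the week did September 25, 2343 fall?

Saturday

Count forward from the earlier date (September 25, 2343) to the later (September 1, 2346):
September 25, 2343 → September 25, 2344: 366 days (2344 is a leap year).
September 25, 2344 → September 25, 2345: 365 days.
September 2345: 30 − 25 = 5 days remain.
Then 11 full months totalling 335 days.
September 1, 2346: 1 day.
Residual: 341 days.
Total: 1072 days.
1072 mod 7 = 1, so 1 day before Sunday is Saturday.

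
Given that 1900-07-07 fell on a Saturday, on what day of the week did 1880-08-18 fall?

Count forward from the earlier date (August 18, 1880) to the later (July 7, 1900):
From August 18, 1880 to August 18, 1899: 19 years, of which 4 contain a Feb 29 — 15×365 + 4×366 = 6939 days.
August 1899: 31 − 18 = 13 days remain.
Then 10 full months totalling 303 days.
July 1–7, 1900: 7 days.
Residual: 323 days.
Total: 7262 days.
7262 mod 7 = 3, so 3 days before Saturday is Wednesday.

Wednesday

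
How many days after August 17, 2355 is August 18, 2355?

Within August 2355: 18 − 17 = 1 day.

1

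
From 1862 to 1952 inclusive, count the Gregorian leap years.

Years divisible by 4: 1864, 1868, …, 1952 — 23 in all.
Of these, 1900 is divisible by 100 but not 400, so not leap.
Leap years: 23 − 1 = 22.

22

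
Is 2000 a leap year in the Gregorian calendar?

2000 is a leap year (divisible by 400).

Yes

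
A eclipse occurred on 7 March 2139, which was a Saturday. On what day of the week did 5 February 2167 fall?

Day-of-year of March 7, 2139: 66.
Day-of-year of February 5, 2167: 36.
2139 has 365 days, so 365 − 66 = 299 days remain in 2139.
Full years 2140–2166: 20 common + 7 leap = 20×365 + 7×366 = 9862 days.
Total: 299 + 9862 + 36 = 10197 days.
10197 mod 7 = 5, so 5 days after Saturday is Thursday.

Thursday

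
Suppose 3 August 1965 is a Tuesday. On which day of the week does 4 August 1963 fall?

Count forward from the earlier date (August 4, 1963) to the later (August 3, 1965):
August 1963: 31 − 4 = 27 days remain.
Then 23 full months totalling 700 days.
August 1–3, 1965: 3 days.
Total: 27 + 700 + 3 = 730 days.
730 mod 7 = 2, so 2 days before Tuesday is Sunday.

Sunday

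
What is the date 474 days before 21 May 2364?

2 February 2363

Count 474 days before May 21, 2364:
February 2363: 28 − 2 = 26 days remain (2363 is not a leap year, so February has 28 days).
Then 14 full months totalling 427 days.
May 1–21, 2364: 21 days.
Total: 26 + 427 + 21 = 474 days.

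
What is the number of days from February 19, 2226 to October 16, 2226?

239

February 2226: 28 − 19 = 9 days remain (2226 is not a leap year, so February has 28 days).
Then March (31), April (30), May (31), June (30), July (31), August (31), September (30): 31 + 30 + 31 + 30 + 31 + 31 + 30 = 214 days.
October 1–16, 2226: 16 days.
Total: 9 + 214 + 16 = 239 days.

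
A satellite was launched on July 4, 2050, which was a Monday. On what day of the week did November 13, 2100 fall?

From July 4, 2050 to July 4, 2100: 50 years, of which 12 contain a Feb 29 — 38×365 + 12×366 = 18262 days.
(2100 is not a leap year (divisible by 100 but not 400).)
July 2100: 31 − 4 = 27 days remain.
Then August (31), September (30), October (31): 31 + 30 + 31 = 92 days.
November 1–13, 2100: 13 days.
Residual: 132 days.
Total: 18394 days.
18394 mod 7 = 5, so 5 days after Monday is Saturday.

Saturday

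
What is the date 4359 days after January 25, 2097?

January 2, 2109

Count 4359 days after January 25, 2097:
From January 25, 2097 to January 25, 2108: 11 years, of which 1 contains a Feb 29 — 10×365 + 1×366 = 4016 days.
(2100 is not a leap year (divisible by 100 but not 400).)
January 2108: 31 − 25 = 6 days remain.
Then 11 full months totalling 335 days.
January 1–2, 2109: 2 days.
Residual: 343 days.
Total: 4359 days.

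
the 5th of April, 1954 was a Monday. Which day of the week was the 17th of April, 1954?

Within April 1954: 17 − 5 = 12 days.
12 mod 7 = 5, so 5 days after Monday is Saturday.

Saturday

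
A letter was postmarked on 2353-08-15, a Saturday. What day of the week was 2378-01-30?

Day-of-year of August 15, 2353: 227.
Day-of-year of January 30, 2378: 30.
2353 has 365 days, so 365 − 227 = 138 days remain in 2353.
Full years 2354–2377: 18 common + 6 leap = 18×365 + 6×366 = 8766 days.
Total: 138 + 8766 + 30 = 8934 days.
8934 mod 7 = 2, so 2 days after Saturday is Monday.

Monday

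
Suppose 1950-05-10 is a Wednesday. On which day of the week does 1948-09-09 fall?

Count forward from the earlier date (September 9, 1948) to the later (May 10, 1950):
September 1948: 30 − 9 = 21 days remain.
Then 19 full months totalling 577 days.
May 1–10, 1950: 10 days.
Total: 21 + 577 + 10 = 608 days.
608 mod 7 = 6, so 6 days before Wednesday is Thursday.

Thursday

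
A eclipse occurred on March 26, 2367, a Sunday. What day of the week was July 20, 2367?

March 2367: 31 − 26 = 5 days remain.
Then April (30), May (31), June (30): 30 + 31 + 30 = 91 days.
July 1–20, 2367: 20 days.
Total: 5 + 91 + 20 = 116 days.
116 mod 7 = 4, so 4 days after Sunday is Thursday.

Thursday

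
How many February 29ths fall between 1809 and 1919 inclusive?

26

Years divisible by 4: 1812, 1816, …, 1916 — 27 in all.
Of these, 1900 is divisible by 100 but not 400, so not leap.
Leap years: 27 − 1 = 26.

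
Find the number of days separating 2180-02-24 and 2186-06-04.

Day-of-year of February 24, 2180: 55.
Day-of-year of June 4, 2186: 155.
2180 has 366 days, so 366 − 55 = 311 days remain in 2180.
Full years: 2181: 365; 2182: 365; 2183: 365; 2184: 366; 2185: 365. Sum = 1826.
Total: 311 + 1826 + 155 = 2292 days.

2292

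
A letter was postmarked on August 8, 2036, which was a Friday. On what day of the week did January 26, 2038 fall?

Tuesday

August 2036: 31 − 8 = 23 days remain.
Then 16 full months totalling 487 days.
January 1–26, 2038: 26 days.
Total: 23 + 487 + 26 = 536 days.
536 mod 7 = 4, so 4 days after Friday is Tuesday.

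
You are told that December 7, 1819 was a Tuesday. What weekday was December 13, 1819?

Within December 1819: 13 − 7 = 6 days.
6 mod 7 = 6, so 6 days after Tuesday is Monday.

Monday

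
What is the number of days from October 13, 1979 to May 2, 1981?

October 13, 1979 → October 13, 1980: 366 days (1980 is a leap year).
October 1980: 31 − 13 = 18 days remain.
Then November (30), December (31), January (31), February 1981 (28), March (31), April (30): 30 + 31 + 31 + 28 + 31 + 30 = 181 days.
May 1–2, 1981: 2 days.
Residual: 201 days.
Total: 567 days.

567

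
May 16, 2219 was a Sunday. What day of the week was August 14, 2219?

Saturday

May 2219: 31 − 16 = 15 days remain.
Then June (30), July (31): 30 + 31 = 61 days.
August 1–14, 2219: 14 days.
Total: 15 + 61 + 14 = 90 days.
90 mod 7 = 6, so 6 days after Sunday is Saturday.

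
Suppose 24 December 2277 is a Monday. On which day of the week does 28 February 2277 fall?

Count forward from the earlier date (February 28, 2277) to the later (December 24, 2277):
February 2277: 28 − 28 = 0 days remain (2277 is not a leap year, so February has 28 days).
Then 9 full months totalling 275 days.
December 1–24, 2277: 24 days.
Total: 0 + 275 + 24 = 299 days.
299 mod 7 = 5, so 5 days before Monday is Wednesday.

Wednesday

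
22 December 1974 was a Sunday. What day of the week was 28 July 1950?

Friday

Count forward from the earlier date (July 28, 1950) to the later (December 22, 1974):
Day-of-year of July 28, 1950: 209.
Day-of-year of December 22, 1974: 356.
1950 has 365 days, so 365 − 209 = 156 days remain in 1950.
Full years 1951–1973: 17 common + 6 leap = 17×365 + 6×366 = 8401 days.
Total: 156 + 8401 + 356 = 8913 days.
8913 mod 7 = 2, so 2 days before Sunday is Friday.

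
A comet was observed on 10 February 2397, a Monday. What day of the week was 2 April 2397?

Wednesday

February 2397: 28 − 10 = 18 days remain (2397 is not a leap year, so February has 28 days).
Then March (31): 31 days.
April 1–2, 2397: 2 days.
Total: 18 + 31 + 2 = 51 days.
51 mod 7 = 2, so 2 days after Monday is Wednesday.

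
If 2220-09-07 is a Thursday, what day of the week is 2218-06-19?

Friday

Count forward from the earlier date (June 19, 2218) to the later (September 7, 2220):
June 2218: 30 − 19 = 11 days remain.
Then 26 full months totalling 793 days.
September 1–7, 2220: 7 days.
Total: 11 + 793 + 7 = 811 days.
811 mod 7 = 6, so 6 days before Thursday is Friday.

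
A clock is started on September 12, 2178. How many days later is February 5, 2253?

Day-of-year of September 12, 2178: 255.
Day-of-year of February 5, 2253: 36.
2178 has 365 days, so 365 − 255 = 110 days remain in 2178.
Full years 2179–2252: 56 common + 18 leap = 56×365 + 18×366 = 27028 days.
Total: 110 + 27028 + 36 = 27174 days.

27174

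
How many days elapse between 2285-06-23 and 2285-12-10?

170

June 2285: 30 − 23 = 7 days remain.
Then July (31), August (31), September (30), October (31), November (30): 31 + 31 + 30 + 31 + 30 = 153 days.
December 1–10, 2285: 10 days.
Total: 7 + 153 + 10 = 170 days.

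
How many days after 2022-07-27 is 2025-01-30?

918

July 27, 2022 → July 27, 2023: 365 days.
July 27, 2023 → July 27, 2024: 366 days (2024 is a leap year).
July 2024: 31 − 27 = 4 days remain.
Then August (31), September (30), October (31), November (30), December (31): 31 + 30 + 31 + 30 + 31 = 153 days.
January 1–30, 2025: 30 days.
Residual: 187 days.
Total: 918 days.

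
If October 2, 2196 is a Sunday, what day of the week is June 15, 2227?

Friday

From October 2, 2196 to October 2, 2226: 30 years, of which 6 contain a Feb 29 — 24×365 + 6×366 = 10956 days.
(2200 is not a leap year (divisible by 100 but not 400).)
October 2226: 31 − 2 = 29 days remain.
Then November (30), December (31), January (31), February 2227 (28), March (31), April (30), May (31): 30 + 31 + 31 + 28 + 31 + 30 + 31 = 212 days.
June 1–15, 2227: 15 days.
Residual: 256 days.
Total: 11212 days.
11212 mod 7 = 5, so 5 days after Sunday is Friday.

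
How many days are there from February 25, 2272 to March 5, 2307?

12791

From February 25, 2272 to February 25, 2307: 35 years, of which 8 contain a Feb 29 — 27×365 + 8×366 = 12783 days.
(2300 is not a leap year (divisible by 100 but not 400).)
February 2307: 28 − 25 = 3 days remain (2307 is not a leap year, so February has 28 days).
March 1–5, 2307: 5 days.
Residual: 8 days.
Total: 12791 days.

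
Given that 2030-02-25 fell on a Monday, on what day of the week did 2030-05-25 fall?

February 2030: 28 − 25 = 3 days remain (2030 is not a leap year, so February has 28 days).
Then March (31), April (30): 31 + 30 = 61 days.
May 1–25, 2030: 25 days.
Total: 3 + 61 + 25 = 89 days.
89 mod 7 = 5, so 5 days after Monday is Saturday.

Saturday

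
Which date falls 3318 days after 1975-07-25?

1984-08-24

Count 3318 days after July 25, 1975:
Day-of-year of July 25, 1975: 206.
Day-of-year of August 24, 1984: 237.
1975 has 365 days, so 365 − 206 = 159 days remain in 1975.
Full years 1976–1983: 6 common + 2 leap = 6×365 + 2×366 = 2922 days.
Total: 159 + 2922 + 237 = 3318 days.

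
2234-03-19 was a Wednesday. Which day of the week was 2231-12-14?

Wednesday

Count forward from the earlier date (December 14, 2231) to the later (March 19, 2234):
December 14, 2231 → December 14, 2232: 366 days (2232 is a leap year).
December 14, 2232 → December 14, 2233: 365 days.
December 2233: 31 − 14 = 17 days remain.
Then January (31), February 2234 (28): 31 + 28 = 59 days.
March 1–19, 2234: 19 days.
Residual: 95 days.
Total: 826 days.
826 is a multiple of 7, so 2231-12-14 falls on the same weekday: Wednesday.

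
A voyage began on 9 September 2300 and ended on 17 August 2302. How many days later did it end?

September 9, 2300 → September 9, 2301: 365 days.
September 2301: 30 − 9 = 21 days remain.
Then 10 full months totalling 304 days.
August 1–17, 2302: 17 days.
Residual: 342 days.
Total: 707 days.

707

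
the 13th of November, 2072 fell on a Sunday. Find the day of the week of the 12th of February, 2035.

Monday

Count forward from the earlier date (February 12, 2035) to the later (November 13, 2072):
Day-of-year of February 12, 2035: 43.
Day-of-year of November 13, 2072: 318.
2035 has 365 days, so 365 − 43 = 322 days remain in 2035.
Full years 2036–2071: 27 common + 9 leap = 27×365 + 9×366 = 13149 days.
Total: 322 + 13149 + 318 = 13789 days.
13789 mod 7 = 6, so 6 days before Sunday is Monday.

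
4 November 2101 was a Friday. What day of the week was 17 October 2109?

Thursday

From November 4, 2101 to November 4, 2108: 7 years, of which 2 contain a Feb 29 — 5×365 + 2×366 = 2557 days.
November 2108: 30 − 4 = 26 days remain.
Then 10 full months totalling 304 days.
October 1–17, 2109: 17 days.
Residual: 347 days.
Total: 2904 days.
2904 mod 7 = 6, so 6 days after Friday is Thursday.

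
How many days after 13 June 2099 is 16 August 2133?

From June 13, 2099 to June 13, 2133: 34 years, of which 8 contain a Feb 29 — 26×365 + 8×366 = 12418 days.
(2100 is not a leap year (divisible by 100 but not 400).)
June 2133: 30 − 13 = 17 days remain.
Then July (31): 31 days.
August 1–16, 2133: 16 days.
Residual: 64 days.
Total: 12482 days.

12482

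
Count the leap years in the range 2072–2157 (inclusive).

Years divisible by 4: 2072, 2076, …, 2156 — 22 in all.
Of these, 2100 is divisible by 100 but not 400, so not leap.
Leap years: 22 − 1 = 21.

21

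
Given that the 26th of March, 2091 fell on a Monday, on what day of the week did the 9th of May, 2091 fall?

March 2091: 31 − 26 = 5 days remain.
Then April (30): 30 days.
May 1–9, 2091: 9 days.
Total: 5 + 30 + 9 = 44 days.
44 mod 7 = 2, so 2 days after Monday is Wednesday.

Wednesday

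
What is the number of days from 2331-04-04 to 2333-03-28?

724

Day-of-year of April 4, 2331: 94.
Day-of-year of March 28, 2333: 87.
2331 has 365 days, so 365 − 94 = 271 days remain in 2331.
Full years: 2332: 366. Sum = 366.
Total: 271 + 366 + 87 = 724 days.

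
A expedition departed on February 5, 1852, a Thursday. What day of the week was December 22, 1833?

Count forward from the earlier date (December 22, 1833) to the later (February 5, 1852):
From December 22, 1833 to December 22, 1851: 18 years, of which 4 contain a Feb 29 — 14×365 + 4×366 = 6574 days.
December 1851: 31 − 22 = 9 days remain.
Then January (31): 31 days.
February 1–5, 1852: 5 days (1852 is a leap year).
Residual: 45 days.
Total: 6619 days.
6619 mod 7 = 4, so 4 days before Thursday is Sunday.

Sunday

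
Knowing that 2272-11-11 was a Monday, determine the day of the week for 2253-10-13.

Count forward from the earlier date (October 13, 2253) to the later (November 11, 2272):
Day-of-year of October 13, 2253: 286.
Day-of-year of November 11, 2272: 316.
2253 has 365 days, so 365 − 286 = 79 days remain in 2253.
Full years 2254–2271: 14 common + 4 leap = 14×365 + 4×366 = 6574 days.
Total: 79 + 6574 + 316 = 6969 days.
6969 mod 7 = 4, so 4 days before Monday is Thursday.

Thursday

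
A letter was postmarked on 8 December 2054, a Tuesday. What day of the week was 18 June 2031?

Wednesday

Count forward from the earlier date (June 18, 2031) to the later (December 8, 2054):
Day-of-year of June 18, 2031: 169.
Day-of-year of December 8, 2054: 342.
2031 has 365 days, so 365 − 169 = 196 days remain in 2031.
Full years 2032–2053: 16 common + 6 leap = 16×365 + 6×366 = 8036 days.
Total: 196 + 8036 + 342 = 8574 days.
8574 mod 7 = 6, so 6 days before Tuesday is Wednesday.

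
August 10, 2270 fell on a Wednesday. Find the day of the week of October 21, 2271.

Saturday

Day-of-year of August 10, 2270: 222.
Day-of-year of October 21, 2271: 294.
2270 has 365 days, so 365 − 222 = 143 days remain in 2270.
Total: 143 + 294 = 437 days.
437 mod 7 = 3, so 3 days after Wednesday is Saturday.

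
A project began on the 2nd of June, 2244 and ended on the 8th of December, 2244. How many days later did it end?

189

June 2244: 30 − 2 = 28 days remain.
Then July (31), August (31), September (30), October (31), November (30): 31 + 31 + 30 + 31 + 30 = 153 days.
December 1–8, 2244: 8 days.
Total: 28 + 153 + 8 = 189 days.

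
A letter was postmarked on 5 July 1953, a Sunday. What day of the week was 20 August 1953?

Thursday

July 1953: 31 − 5 = 26 days remain.
August 1–20, 1953: 20 days.
Total: 26 + 20 = 46 days.
46 mod 7 = 4, so 4 days after Sunday is Thursday.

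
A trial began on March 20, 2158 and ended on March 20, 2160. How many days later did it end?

Day-of-year of March 20, 2158: 79.
Day-of-year of March 20, 2160: 80.
2158 has 365 days, so 365 − 79 = 286 days remain in 2158.
Full years: 2159: 365. Sum = 365.
Total: 286 + 365 + 80 = 731 days.

731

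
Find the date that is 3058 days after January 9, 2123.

May 25, 2131

Count 3058 days after January 9, 2123:
From January 9, 2123 to January 9, 2131: 8 years, of which 2 contain a Feb 29 — 6×365 + 2×366 = 2922 days.
January 2131: 31 − 9 = 22 days remain.
Then February 2131 (28), March (31), April (30): 28 + 31 + 30 = 89 days.
May 1–25, 2131: 25 days.
Residual: 136 days.
Total: 3058 days.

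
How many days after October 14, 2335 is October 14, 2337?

October 14, 2335 → October 14, 2336: 366 days (2336 is a leap year).
October 14, 2336 → October 14, 2337: 365 days.
Total: 731 days.

731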